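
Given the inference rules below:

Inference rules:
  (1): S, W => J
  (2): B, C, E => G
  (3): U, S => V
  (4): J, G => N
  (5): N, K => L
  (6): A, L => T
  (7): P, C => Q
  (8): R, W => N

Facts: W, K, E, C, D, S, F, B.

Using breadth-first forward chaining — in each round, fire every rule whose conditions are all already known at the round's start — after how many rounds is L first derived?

3

[1] (1) [S, W => J]; (2) [B, C, E => G]. ⇒ new: J, G.
[2] (4) [J, G => N]. ⇒ new: N.
[3] (5) [N, K => L]. ⇒ new: L.
L first appears in round 3.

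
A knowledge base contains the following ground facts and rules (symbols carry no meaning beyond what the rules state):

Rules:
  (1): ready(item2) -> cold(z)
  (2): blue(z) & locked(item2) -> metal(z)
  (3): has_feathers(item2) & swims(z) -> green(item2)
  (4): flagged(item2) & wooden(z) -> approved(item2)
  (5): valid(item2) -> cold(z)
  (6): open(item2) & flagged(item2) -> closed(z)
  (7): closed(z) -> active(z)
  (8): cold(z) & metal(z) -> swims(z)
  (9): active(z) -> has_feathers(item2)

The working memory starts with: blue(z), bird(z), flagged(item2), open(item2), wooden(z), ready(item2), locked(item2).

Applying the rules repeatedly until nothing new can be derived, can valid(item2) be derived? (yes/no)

Round 1: (1) [ready(item2) -> cold(z)]; (2) [blue(z) & locked(item2) -> metal(z)]; (4) [flagged(item2) & wooden(z) -> approved(item2)]; (6) [open(item2) & flagged(item2) -> closed(z)]. New: cold(z), metal(z), approved(item2), closed(z).
Round 2: (7) [closed(z) -> active(z)]; (8) [cold(z) & metal(z) -> swims(z)]. New: active(z), swims(z).
Round 3: (9) [active(z) -> has_feathers(item2)]. New: has_feathers(item2).
Round 4: (3) [has_feathers(item2) & swims(z) -> green(item2)]. New: green(item2).
Fixed point reached. No rule has valid(item2) as a consequent, and it is not given.

no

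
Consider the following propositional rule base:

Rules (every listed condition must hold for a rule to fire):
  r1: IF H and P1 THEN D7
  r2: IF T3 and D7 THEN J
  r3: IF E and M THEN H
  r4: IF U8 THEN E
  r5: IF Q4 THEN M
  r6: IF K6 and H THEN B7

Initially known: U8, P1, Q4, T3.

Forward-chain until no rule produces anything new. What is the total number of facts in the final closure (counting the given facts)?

Round 1 — r4, r5, derive E, M.
Round 2 — r3, derive H.
Round 3 — r1, derive D7.
Round 4 — r2, derive J.
Closure: {D7, E, H, J, M, P1, Q4, T3, U8} — 9 facts.

9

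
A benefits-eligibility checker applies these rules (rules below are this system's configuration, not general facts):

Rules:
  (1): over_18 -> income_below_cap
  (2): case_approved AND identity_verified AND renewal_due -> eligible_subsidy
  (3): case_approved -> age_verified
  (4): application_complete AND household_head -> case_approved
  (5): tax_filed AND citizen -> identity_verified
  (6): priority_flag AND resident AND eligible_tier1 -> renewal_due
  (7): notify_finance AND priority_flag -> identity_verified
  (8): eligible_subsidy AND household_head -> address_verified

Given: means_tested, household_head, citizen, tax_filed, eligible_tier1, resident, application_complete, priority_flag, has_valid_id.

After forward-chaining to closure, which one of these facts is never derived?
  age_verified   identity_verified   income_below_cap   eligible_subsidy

income_below_cap

Round 1 fires (4), (5), (6), giving case_approved, identity_verified, renewal_due.
Round 2 fires (2), (3), giving eligible_subsidy, age_verified.
Round 3 fires (8), giving address_verified.
Derived: eligible_subsidy (round 2), identity_verified (round 1), age_verified (round 2). income_below_cap never appears in any round.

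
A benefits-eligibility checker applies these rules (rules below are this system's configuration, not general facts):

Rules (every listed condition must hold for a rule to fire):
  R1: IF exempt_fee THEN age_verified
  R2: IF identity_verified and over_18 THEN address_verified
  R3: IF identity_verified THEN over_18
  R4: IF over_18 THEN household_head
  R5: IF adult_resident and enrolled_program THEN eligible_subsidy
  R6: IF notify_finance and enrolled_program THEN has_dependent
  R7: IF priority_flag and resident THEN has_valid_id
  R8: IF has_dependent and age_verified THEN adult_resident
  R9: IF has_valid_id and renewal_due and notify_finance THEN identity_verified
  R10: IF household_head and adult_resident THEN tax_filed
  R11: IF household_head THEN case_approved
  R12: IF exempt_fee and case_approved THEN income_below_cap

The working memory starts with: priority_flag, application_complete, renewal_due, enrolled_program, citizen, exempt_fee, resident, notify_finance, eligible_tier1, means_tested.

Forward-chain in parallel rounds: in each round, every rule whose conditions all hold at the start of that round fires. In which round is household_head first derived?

Round 1: R1 [IF exempt_fee THEN age_verified]; R6 [IF notify_finance and enrolled_program THEN has_dependent]; R7 [IF priority_flag and resident THEN has_valid_id]. New: age_verified, has_dependent, has_valid_id.
Round 2: R8 [IF has_dependent and age_verified THEN adult_resident]; R9 [IF has_valid_id and renewal_due and notify_finance THEN identity_verified]. New: adult_resident, identity_verified.
Round 3: R3 [IF identity_verified THEN over_18]; R5 [IF adult_resident and enrolled_program THEN eligible_subsidy]. New: over_18, eligible_subsidy.
Round 4: R2 [IF identity_verified and over_18 THEN address_verified]; R4 [IF over_18 THEN household_head]. New: address_verified, household_head.
household_head first appears in round 4.

4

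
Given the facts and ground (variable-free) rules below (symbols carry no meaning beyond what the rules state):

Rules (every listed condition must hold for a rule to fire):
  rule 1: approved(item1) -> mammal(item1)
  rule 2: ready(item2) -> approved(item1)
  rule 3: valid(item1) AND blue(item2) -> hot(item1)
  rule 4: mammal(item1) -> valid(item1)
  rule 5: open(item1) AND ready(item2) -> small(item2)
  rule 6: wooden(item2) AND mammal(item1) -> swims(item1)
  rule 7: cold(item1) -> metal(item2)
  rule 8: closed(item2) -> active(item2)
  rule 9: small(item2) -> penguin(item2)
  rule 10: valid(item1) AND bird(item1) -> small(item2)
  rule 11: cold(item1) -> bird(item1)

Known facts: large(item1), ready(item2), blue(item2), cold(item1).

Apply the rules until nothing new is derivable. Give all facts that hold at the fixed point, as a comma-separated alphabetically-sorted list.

[1] rule 2 [ready(item2) -> approved(item1)]; rule 7 [cold(item1) -> metal(item2)]; rule 11 [cold(item1) -> bird(item1)]. ⇒ new: approved(item1), metal(item2), bird(item1).
[2] rule 1 [approved(item1) -> mammal(item1)]. ⇒ new: mammal(item1).
[3] rule 4 [mammal(item1) -> valid(item1)]. ⇒ new: valid(item1).
[4] rule 3 [valid(item1) AND blue(item2) -> hot(item1)]; rule 10 [valid(item1) AND bird(item1) -> small(item2)]. ⇒ new: hot(item1), small(item2).
[5] rule 9 [small(item2) -> penguin(item2)]. ⇒ new: penguin(item2).

approved(item1), bird(item1), blue(item2), cold(item1), hot(item1), large(item1), mammal(item1), metal(item2), penguin(item2), ready(item2), small(item2), valid(item1)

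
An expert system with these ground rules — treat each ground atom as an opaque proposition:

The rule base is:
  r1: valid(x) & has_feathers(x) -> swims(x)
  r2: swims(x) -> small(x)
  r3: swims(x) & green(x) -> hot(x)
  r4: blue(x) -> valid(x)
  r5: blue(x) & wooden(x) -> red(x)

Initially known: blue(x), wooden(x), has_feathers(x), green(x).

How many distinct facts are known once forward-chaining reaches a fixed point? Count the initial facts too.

9

Round 1 fires r4, r5, giving valid(x), red(x).
Round 2 fires r1, giving swims(x).
Round 3 fires r2, r3, giving small(x), hot(x).
Closure: {blue(x), green(x), has_feathers(x), hot(x), red(x), small(x), swims(x), valid(x), wooden(x)} — 9 facts.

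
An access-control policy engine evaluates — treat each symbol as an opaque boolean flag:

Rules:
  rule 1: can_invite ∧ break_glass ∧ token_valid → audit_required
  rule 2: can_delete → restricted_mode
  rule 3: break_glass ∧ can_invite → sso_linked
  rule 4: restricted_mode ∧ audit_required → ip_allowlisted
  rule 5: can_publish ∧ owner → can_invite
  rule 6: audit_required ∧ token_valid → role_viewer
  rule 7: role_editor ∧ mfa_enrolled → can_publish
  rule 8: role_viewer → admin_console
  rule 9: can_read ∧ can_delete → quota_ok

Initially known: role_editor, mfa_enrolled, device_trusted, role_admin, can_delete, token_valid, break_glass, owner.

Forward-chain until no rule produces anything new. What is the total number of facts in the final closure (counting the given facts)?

[1] rule 2 [can_delete → restricted_mode]; rule 7 [role_editor ∧ mfa_enrolled → can_publish]. ⇒ new: restricted_mode, can_publish.
[2] rule 5 [can_publish ∧ owner → can_invite]. ⇒ new: can_invite.
[3] rule 1 [can_invite ∧ break_glass ∧ token_valid → audit_required]; rule 3 [break_glass ∧ can_invite → sso_linked]. ⇒ new: audit_required, sso_linked.
[4] rule 4 [restricted_mode ∧ audit_required → ip_allowlisted]; rule 6 [audit_required ∧ token_valid → role_viewer]. ⇒ new: ip_allowlisted, role_viewer.
[5] rule 8 [role_viewer → admin_console]. ⇒ new: admin_console.
Closure: {admin_console, audit_required, break_glass, can_delete, can_invite, can_publish, device_trusted, ip_allowlisted, mfa_enrolled, owner, restricted_mode, role_admin, role_editor, role_viewer, sso_linked, token_valid} — 16 facts.

16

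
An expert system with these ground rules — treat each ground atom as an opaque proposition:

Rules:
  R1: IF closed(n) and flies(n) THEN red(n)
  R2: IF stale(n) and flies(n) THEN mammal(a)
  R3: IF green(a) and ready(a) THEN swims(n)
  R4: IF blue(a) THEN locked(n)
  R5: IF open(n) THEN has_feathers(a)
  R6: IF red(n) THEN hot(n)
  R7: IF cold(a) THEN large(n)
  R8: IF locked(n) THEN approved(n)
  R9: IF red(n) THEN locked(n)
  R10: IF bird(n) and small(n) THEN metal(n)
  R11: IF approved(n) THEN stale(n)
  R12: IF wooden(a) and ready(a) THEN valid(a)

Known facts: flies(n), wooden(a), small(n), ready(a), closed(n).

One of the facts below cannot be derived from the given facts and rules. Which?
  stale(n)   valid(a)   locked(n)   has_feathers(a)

[1] R1 [IF closed(n) and flies(n) THEN red(n)]; R12 [IF wooden(a) and ready(a) THEN valid(a)]. ⇒ new: red(n), valid(a).
[2] R6 [IF red(n) THEN hot(n)]; R9 [IF red(n) THEN locked(n)]. ⇒ new: hot(n), locked(n).
[3] R8 [IF locked(n) THEN approved(n)]. ⇒ new: approved(n).
[4] R11 [IF approved(n) THEN stale(n)]. ⇒ new: stale(n).
[5] R2 [IF stale(n) and flies(n) THEN mammal(a)]. ⇒ new: mammal(a).
Derived: valid(a) (round 1), locked(n) (round 2), stale(n) (round 4). has_feathers(a) never appears in any round.

has_feathers(a)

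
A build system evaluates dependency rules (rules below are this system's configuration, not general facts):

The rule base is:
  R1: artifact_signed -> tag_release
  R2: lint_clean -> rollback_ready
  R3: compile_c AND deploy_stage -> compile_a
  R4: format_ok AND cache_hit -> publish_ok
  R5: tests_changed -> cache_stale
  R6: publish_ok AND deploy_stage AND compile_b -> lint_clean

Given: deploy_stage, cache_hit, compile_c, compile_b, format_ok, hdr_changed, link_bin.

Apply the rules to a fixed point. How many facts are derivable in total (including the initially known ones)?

11

Round 1: R3 [compile_c AND deploy_stage -> compile_a]; R4 [format_ok AND cache_hit -> publish_ok]. New: compile_a, publish_ok.
Round 2: R6 [publish_ok AND deploy_stage AND compile_b -> lint_clean]. New: lint_clean.
Round 3: R2 [lint_clean -> rollback_ready]. New: rollback_ready.
Closure: {cache_hit, compile_a, compile_b, compile_c, deploy_stage, format_ok, hdr_changed, link_bin, lint_clean, publish_ok, rollback_ready} — 11 facts.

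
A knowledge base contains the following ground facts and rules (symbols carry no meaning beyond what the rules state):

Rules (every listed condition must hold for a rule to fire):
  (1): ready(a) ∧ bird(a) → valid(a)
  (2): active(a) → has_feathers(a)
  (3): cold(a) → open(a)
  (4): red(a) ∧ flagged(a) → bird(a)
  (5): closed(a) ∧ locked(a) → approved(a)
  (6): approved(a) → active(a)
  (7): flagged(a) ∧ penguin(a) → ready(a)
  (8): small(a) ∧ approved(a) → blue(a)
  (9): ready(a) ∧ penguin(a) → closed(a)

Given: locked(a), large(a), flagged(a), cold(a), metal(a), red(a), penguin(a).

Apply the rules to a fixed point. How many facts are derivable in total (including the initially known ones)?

[1] (3) [cold(a) → open(a)]; (4) [red(a) ∧ flagged(a) → bird(a)]; (7) [flagged(a) ∧ penguin(a) → ready(a)]. ⇒ new: open(a), bird(a), ready(a).
[2] (1) [ready(a) ∧ bird(a) → valid(a)]; (9) [ready(a) ∧ penguin(a) → closed(a)]. ⇒ new: valid(a), closed(a).
[3] (5) [closed(a) ∧ locked(a) → approved(a)]. ⇒ new: approved(a).
[4] (6) [approved(a) → active(a)]. ⇒ new: active(a).
[5] (2) [active(a) → has_feathers(a)]. ⇒ new: has_feathers(a).
Closure: {active(a), approved(a), bird(a), closed(a), cold(a), flagged(a), has_feathers(a), large(a), locked(a), metal(a), open(a), penguin(a), ready(a), red(a), valid(a)} — 15 facts.

15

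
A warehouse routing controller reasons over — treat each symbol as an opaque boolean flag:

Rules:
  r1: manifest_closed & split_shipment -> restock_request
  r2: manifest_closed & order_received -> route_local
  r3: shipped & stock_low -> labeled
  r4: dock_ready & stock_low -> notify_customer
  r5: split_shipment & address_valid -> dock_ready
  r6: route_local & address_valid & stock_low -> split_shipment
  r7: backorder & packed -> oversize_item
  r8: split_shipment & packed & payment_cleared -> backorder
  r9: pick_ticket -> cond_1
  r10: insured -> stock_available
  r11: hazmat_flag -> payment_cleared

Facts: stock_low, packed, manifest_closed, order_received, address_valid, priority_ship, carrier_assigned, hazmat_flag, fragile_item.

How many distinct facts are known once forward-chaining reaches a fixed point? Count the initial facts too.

Round 1: r2 [manifest_closed & order_received -> route_local]; r11 [hazmat_flag -> payment_cleared]. Adds route_local, payment_cleared.
Round 2: r6 [route_local & address_valid & stock_low -> split_shipment]. Adds split_shipment.
Round 3: r1 [manifest_closed & split_shipment -> restock_request]; r5 [split_shipment & address_valid -> dock_ready]; r8 [split_shipment & packed & payment_cleared -> backorder]. Adds restock_request, dock_ready, backorder.
Round 4: r4 [dock_ready & stock_low -> notify_customer]; r7 [backorder & packed -> oversize_item]. Adds notify_customer, oversize_item.
Closure: {address_valid, backorder, carrier_assigned, dock_ready, fragile_item, hazmat_flag, manifest_closed, notify_customer, order_received, oversize_item, packed, payment_cleared, priority_ship, restock_request, route_local, split_shipment, stock_low} — 17 facts.

17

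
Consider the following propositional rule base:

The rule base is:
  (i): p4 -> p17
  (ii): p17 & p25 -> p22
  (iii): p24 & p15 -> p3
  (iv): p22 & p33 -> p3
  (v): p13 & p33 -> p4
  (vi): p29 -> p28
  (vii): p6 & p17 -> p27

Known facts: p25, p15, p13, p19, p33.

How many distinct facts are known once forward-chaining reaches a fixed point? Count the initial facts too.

Round 1: (v) [p13 & p33 -> p4]. Adds p4.
Round 2: (i) [p4 -> p17]. Adds p17.
Round 3: (ii) [p17 & p25 -> p22]. Adds p22.
Round 4: (iv) [p22 & p33 -> p3]. Adds p3.
Closure: {p13, p15, p17, p19, p22, p25, p3, p33, p4} — 9 facts.

9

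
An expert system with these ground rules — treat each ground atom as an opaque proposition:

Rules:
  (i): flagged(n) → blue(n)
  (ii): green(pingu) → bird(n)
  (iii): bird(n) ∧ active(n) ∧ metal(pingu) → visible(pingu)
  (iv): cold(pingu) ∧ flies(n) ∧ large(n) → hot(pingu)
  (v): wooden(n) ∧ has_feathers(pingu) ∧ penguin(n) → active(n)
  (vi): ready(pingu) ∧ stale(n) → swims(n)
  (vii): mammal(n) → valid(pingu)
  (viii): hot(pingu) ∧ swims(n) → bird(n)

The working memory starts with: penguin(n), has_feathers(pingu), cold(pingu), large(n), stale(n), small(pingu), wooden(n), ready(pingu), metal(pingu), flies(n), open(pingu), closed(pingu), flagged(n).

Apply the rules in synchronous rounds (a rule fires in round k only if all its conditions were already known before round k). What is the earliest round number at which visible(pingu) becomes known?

Round 1 — (i), (iv), (v), (vi), derive blue(n), hot(pingu), active(n), swims(n).
Round 2 — (viii), derive bird(n).
Round 3 — (iii), derive visible(pingu).
visible(pingu) first appears in round 3.

3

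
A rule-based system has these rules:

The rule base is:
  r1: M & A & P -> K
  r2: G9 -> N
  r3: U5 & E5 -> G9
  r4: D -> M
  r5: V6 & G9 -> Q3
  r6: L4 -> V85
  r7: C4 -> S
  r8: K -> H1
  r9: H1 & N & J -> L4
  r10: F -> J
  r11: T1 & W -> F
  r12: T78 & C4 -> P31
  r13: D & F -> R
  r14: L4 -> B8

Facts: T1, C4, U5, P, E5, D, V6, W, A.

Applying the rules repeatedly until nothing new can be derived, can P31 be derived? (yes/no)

no

Round 1: r3 [U5 & E5 -> G9]; r4 [D -> M]; r7 [C4 -> S]; r11 [T1 & W -> F]. Adds G9, M, S, F.
Round 2: r1 [M & A & P -> K]; r2 [G9 -> N]; r5 [V6 & G9 -> Q3]; r10 [F -> J]; r13 [D & F -> R]. Adds K, N, Q3, J, R.
Round 3: r8 [K -> H1]. Adds H1.
Round 4: r9 [H1 & N & J -> L4]. Adds L4.
Round 5: r6 [L4 -> V85]; r14 [L4 -> B8]. Adds V85, B8.
Fixed point reached. P31 is concluded only by r12; r12 needs T78 (never derived).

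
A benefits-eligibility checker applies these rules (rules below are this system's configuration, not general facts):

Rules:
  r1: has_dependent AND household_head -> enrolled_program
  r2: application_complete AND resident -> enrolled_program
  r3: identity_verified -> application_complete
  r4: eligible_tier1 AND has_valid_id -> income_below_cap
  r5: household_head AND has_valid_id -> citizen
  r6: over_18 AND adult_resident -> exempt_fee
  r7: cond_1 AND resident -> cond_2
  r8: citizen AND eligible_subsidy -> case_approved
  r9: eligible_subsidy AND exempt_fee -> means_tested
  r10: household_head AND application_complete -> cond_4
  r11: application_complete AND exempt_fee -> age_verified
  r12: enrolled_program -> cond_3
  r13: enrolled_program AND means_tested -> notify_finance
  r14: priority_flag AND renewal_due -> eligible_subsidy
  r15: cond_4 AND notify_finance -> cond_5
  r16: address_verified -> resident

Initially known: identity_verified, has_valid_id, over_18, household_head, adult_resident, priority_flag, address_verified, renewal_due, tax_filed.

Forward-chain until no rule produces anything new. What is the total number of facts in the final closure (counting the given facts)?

Round 1 fires r3, r5, r6, r14, r16, giving application_complete, citizen, exempt_fee, eligible_subsidy, resident.
Round 2 fires r2, r8, r9, r10, r11, giving enrolled_program, case_approved, means_tested, cond_4, age_verified.
Round 3 fires r12, r13, giving cond_3, notify_finance.
Round 4 fires r15, giving cond_5.
Closure: {address_verified, adult_resident, age_verified, application_complete, case_approved, citizen, cond_3, cond_4, cond_5, eligible_subsidy, enrolled_program, exempt_fee, has_valid_id, household_head, identity_verified, means_tested, notify_finance, over_18, priority_flag, renewal_due, resident, tax_filed} — 22 facts.

22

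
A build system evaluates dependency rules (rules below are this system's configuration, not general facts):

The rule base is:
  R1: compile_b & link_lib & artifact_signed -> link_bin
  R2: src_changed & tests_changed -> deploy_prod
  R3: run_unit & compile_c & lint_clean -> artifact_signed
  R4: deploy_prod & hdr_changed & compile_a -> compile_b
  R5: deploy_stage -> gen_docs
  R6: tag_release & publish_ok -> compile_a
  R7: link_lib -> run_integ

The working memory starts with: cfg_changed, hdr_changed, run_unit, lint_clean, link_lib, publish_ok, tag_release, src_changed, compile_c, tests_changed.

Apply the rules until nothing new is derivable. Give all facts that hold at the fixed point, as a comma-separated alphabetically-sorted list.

artifact_signed, cfg_changed, compile_a, compile_b, compile_c, deploy_prod, hdr_changed, link_bin, link_lib, lint_clean, publish_ok, run_integ, run_unit, src_changed, tag_release, tests_changed

Round 1: R2 [src_changed & tests_changed -> deploy_prod]; R3 [run_unit & compile_c & lint_clean -> artifact_signed]; R6 [tag_release & publish_ok -> compile_a]; R7 [link_lib -> run_integ]. New: deploy_prod, artifact_signed, compile_a, run_integ.
Round 2: R4 [deploy_prod & hdr_changed & compile_a -> compile_b]. New: compile_b.
Round 3: R1 [compile_b & link_lib & artifact_signed -> link_bin]. New: link_bin.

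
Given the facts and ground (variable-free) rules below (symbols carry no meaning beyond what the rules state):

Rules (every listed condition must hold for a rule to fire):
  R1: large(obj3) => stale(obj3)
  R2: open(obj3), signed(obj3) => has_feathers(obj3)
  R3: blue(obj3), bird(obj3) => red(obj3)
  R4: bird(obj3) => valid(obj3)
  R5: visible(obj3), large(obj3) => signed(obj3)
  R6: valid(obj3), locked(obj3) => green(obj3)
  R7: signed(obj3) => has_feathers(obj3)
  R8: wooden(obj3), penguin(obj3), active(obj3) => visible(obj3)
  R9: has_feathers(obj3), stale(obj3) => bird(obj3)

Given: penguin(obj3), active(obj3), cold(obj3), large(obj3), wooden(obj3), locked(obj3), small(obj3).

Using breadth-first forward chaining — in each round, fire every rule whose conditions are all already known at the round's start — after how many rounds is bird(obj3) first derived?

Round 1: R1 [large(obj3) => stale(obj3)]; R8 [wooden(obj3), penguin(obj3), active(obj3) => visible(obj3)]. New: stale(obj3), visible(obj3).
Round 2: R5 [visible(obj3), large(obj3) => signed(obj3)]. New: signed(obj3).
Round 3: R7 [signed(obj3) => has_feathers(obj3)]. New: has_feathers(obj3).
Round 4: R9 [has_feathers(obj3), stale(obj3) => bird(obj3)]. New: bird(obj3).
bird(obj3) first appears in round 4.

4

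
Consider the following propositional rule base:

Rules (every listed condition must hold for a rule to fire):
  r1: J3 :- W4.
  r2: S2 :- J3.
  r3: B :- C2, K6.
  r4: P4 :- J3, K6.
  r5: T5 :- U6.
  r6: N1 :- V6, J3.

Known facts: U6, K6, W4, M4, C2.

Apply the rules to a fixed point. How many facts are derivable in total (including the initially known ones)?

Round 1 — r1, r3, r5, derive J3, B, T5.
Round 2 — r2, r4, derive S2, P4.
Closure: {B, C2, J3, K6, M4, P4, S2, T5, U6, W4} — 10 facts.

10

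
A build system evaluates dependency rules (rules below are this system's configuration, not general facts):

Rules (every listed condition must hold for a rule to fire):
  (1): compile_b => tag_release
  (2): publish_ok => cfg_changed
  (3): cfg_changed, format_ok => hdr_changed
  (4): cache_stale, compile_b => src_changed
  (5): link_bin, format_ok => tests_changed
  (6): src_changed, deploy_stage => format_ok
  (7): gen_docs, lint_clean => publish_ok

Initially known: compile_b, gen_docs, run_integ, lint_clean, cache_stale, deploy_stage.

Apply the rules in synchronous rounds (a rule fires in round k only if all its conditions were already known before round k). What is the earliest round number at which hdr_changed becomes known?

3

Round 1 — (1), (4), (7), derive tag_release, src_changed, publish_ok.
Round 2 — (2), (6), derive cfg_changed, format_ok.
Round 3 — (3), derive hdr_changed.
hdr_changed first appears in round 3.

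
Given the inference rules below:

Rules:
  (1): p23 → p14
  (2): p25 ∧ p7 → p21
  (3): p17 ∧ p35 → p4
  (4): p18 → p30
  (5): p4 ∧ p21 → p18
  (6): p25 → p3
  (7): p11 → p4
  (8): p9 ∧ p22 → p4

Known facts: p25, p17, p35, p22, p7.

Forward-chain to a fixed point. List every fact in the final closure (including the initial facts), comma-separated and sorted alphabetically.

Round 1: (2) [p25 ∧ p7 → p21]; (3) [p17 ∧ p35 → p4]; (6) [p25 → p3]. Adds p21, p4, p3.
Round 2: (5) [p4 ∧ p21 → p18]. Adds p18.
Round 3: (4) [p18 → p30]. Adds p30.

p17, p18, p21, p22, p25, p3, p30, p35, p4, p7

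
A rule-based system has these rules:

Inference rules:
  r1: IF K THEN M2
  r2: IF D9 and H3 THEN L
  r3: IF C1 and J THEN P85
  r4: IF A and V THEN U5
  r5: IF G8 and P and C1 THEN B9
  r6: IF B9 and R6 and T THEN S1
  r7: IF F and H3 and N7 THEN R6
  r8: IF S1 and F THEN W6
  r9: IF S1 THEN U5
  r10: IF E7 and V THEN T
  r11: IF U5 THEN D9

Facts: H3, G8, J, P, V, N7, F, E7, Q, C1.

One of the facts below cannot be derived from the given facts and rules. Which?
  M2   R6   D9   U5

M2

Round 1 — r3, r5, r7, r10, derive P85, B9, R6, T.
Round 2 — r6, derive S1.
Round 3 — r8, r9, derive W6, U5.
Round 4 — r11, derive D9.
Round 5 — r2, derive L.
Derived: U5 (round 3), D9 (round 4), R6 (round 1). M2 never appears in any round.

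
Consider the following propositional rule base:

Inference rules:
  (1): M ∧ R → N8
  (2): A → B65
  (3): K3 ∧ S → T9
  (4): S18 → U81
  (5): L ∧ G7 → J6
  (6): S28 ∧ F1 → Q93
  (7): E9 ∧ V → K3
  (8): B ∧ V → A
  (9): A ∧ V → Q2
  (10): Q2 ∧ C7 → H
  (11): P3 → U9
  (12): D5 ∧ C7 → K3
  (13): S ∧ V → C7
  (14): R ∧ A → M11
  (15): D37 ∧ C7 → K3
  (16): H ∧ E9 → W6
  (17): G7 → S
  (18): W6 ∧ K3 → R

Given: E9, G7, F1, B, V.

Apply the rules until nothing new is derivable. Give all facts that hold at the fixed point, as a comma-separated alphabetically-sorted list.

Round 1 fires (7), (8), (17), giving K3, A, S.
Round 2 fires (2), (3), (9), (13), giving B65, T9, Q2, C7.
Round 3 fires (10), giving H.
Round 4 fires (16), giving W6.
Round 5 fires (18), giving R.
Round 6 fires (14), giving M11.

A, B, B65, C7, E9, F1, G7, H, K3, M11, Q2, R, S, T9, V, W6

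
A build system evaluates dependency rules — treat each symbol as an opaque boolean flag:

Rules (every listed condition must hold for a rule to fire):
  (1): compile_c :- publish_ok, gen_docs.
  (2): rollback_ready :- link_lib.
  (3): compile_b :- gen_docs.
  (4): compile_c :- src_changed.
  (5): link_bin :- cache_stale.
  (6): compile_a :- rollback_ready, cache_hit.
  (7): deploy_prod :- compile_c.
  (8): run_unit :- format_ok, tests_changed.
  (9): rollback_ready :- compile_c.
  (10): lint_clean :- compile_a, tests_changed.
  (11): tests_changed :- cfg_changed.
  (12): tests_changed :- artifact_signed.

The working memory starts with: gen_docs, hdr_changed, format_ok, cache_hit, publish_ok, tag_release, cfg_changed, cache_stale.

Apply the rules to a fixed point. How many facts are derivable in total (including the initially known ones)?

Round 1: (1) [compile_c :- publish_ok, gen_docs.]; (3) [compile_b :- gen_docs.]; (5) [link_bin :- cache_stale.]; (11) [tests_changed :- cfg_changed.]. Adds compile_c, compile_b, link_bin, tests_changed.
Round 2: (7) [deploy_prod :- compile_c.]; (8) [run_unit :- format_ok, tests_changed.]; (9) [rollback_ready :- compile_c.]. Adds deploy_prod, run_unit, rollback_ready.
Round 3: (6) [compile_a :- rollback_ready, cache_hit.]. Adds compile_a.
Round 4: (10) [lint_clean :- compile_a, tests_changed.]. Adds lint_clean.
Closure: {cache_hit, cache_stale, cfg_changed, compile_a, compile_b, compile_c, deploy_prod, format_ok, gen_docs, hdr_changed, link_bin, lint_clean, publish_ok, rollback_ready, run_unit, tag_release, tests_changed} — 17 facts.

17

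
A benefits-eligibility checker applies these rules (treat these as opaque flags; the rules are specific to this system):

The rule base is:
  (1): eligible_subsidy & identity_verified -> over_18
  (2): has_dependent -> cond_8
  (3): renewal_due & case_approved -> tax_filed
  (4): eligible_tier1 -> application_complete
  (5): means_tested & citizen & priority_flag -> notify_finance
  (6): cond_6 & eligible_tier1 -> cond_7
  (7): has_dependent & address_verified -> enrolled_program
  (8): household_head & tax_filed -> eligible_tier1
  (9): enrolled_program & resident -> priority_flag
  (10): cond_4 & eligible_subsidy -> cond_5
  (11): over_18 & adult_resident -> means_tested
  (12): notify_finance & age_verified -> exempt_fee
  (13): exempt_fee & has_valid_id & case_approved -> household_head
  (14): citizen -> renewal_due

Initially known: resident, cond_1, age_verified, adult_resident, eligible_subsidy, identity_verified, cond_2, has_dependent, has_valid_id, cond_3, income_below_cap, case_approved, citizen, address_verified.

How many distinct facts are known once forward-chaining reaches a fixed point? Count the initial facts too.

26

Round 1 — (1), (2), (7), (14), derive over_18, cond_8, enrolled_program, renewal_due.
Round 2 — (3), (9), (11), derive tax_filed, priority_flag, means_tested.
Round 3 — (5), derive notify_finance.
Round 4 — (12), derive exempt_fee.
Round 5 — (13), derive household_head.
Round 6 — (8), derive eligible_tier1.
Round 7 — (4), derive application_complete.
Closure: {address_verified, adult_resident, age_verified, application_complete, case_approved, citizen, cond_1, cond_2, cond_3, cond_8, eligible_subsidy, eligible_tier1, enrolled_program, exempt_fee, has_dependent, has_valid_id, household_head, identity_verified, income_below_cap, means_tested, notify_finance, over_18, priority_flag, renewal_due, resident, tax_filed} — 26 facts.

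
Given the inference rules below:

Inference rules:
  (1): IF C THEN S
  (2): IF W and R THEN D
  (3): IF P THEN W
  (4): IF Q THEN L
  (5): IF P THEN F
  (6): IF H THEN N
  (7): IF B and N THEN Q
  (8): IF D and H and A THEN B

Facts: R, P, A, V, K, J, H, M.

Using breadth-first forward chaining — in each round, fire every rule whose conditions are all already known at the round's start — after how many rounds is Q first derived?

4

Round 1: (3) [IF P THEN W]; (5) [IF P THEN F]; (6) [IF H THEN N]. New: W, F, N.
Round 2: (2) [IF W and R THEN D]. New: D.
Round 3: (8) [IF D and H and A THEN B]. New: B.
Round 4: (7) [IF B and N THEN Q]. New: Q.
Q first appears in round 4.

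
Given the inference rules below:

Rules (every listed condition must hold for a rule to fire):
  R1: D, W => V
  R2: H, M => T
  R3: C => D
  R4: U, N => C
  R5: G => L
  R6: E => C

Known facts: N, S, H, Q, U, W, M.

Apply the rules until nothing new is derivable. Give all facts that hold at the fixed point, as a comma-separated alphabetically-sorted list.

C, D, H, M, N, Q, S, T, U, V, W

Round 1 — R2, R4, derive T, C.
Round 2 — R3, derive D.
Round 3 — R1, derive V.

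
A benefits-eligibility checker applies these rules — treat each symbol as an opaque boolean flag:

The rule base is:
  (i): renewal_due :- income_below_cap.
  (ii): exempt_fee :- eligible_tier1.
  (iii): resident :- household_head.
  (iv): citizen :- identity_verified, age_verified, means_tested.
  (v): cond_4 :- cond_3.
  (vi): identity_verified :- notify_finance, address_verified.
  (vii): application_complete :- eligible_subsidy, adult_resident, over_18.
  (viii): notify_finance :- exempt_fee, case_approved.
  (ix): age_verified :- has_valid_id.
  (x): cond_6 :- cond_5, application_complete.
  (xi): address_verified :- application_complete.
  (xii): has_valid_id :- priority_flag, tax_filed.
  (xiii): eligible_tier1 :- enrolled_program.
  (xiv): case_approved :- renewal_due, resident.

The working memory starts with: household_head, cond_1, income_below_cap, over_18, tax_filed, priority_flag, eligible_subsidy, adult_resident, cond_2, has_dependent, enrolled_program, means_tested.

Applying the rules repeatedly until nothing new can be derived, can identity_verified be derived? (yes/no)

yes

Round 1 — (i), (iii), (vii), (xii), (xiii), derive renewal_due, resident, application_complete, has_valid_id, eligible_tier1.
Round 2 — (ii), (ix), (xi), (xiv), derive exempt_fee, age_verified, address_verified, case_approved.
Round 3 — (viii), derive notify_finance.
Round 4 — (vi), derive identity_verified.
Round 5 — (iv), derive citizen.
identity_verified appears in round 4, so it is derivable.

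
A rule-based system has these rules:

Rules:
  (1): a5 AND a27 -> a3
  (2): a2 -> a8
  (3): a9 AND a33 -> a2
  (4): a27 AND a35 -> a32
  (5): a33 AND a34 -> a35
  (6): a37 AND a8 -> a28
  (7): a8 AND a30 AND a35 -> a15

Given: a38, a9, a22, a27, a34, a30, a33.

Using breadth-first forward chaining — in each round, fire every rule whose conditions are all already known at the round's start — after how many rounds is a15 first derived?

Round 1 — (3), (5), derive a2, a35.
Round 2 — (2), (4), derive a8, a32.
Round 3 — (7), derive a15.
a15 first appears in round 3.

3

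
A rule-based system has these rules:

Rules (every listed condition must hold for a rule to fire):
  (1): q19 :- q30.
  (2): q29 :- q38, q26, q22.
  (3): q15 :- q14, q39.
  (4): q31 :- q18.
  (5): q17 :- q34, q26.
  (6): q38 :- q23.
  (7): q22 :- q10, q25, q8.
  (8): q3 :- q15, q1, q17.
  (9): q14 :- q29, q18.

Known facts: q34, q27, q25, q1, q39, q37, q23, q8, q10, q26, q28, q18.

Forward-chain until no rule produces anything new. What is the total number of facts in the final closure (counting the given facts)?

20

Round 1 — (4), (5), (6), (7), derive q31, q17, q38, q22.
Round 2 — (2), derive q29.
Round 3 — (9), derive q14.
Round 4 — (3), derive q15.
Round 5 — (8), derive q3.
Closure: {q1, q10, q14, q15, q17, q18, q22, q23, q25, q26, q27, q28, q29, q3, q31, q34, q37, q38, q39, q8} — 20 facts.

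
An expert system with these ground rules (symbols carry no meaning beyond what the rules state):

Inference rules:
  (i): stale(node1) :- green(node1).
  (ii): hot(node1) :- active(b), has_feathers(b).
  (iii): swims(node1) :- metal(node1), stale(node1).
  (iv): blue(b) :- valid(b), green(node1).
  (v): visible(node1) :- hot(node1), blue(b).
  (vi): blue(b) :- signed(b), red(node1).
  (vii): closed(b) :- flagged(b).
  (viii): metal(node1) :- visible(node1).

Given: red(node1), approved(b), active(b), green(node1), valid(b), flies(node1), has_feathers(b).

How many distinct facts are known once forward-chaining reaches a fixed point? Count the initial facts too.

13

Round 1 — (i), (ii), (iv), derive stale(node1), hot(node1), blue(b).
Round 2 — (v), derive visible(node1).
Round 3 — (viii), derive metal(node1).
Round 4 — (iii), derive swims(node1).
Closure: {active(b), approved(b), blue(b), flies(node1), green(node1), has_feathers(b), hot(node1), metal(node1), red(node1), stale(node1), swims(node1), valid(b), visible(node1)} — 13 facts.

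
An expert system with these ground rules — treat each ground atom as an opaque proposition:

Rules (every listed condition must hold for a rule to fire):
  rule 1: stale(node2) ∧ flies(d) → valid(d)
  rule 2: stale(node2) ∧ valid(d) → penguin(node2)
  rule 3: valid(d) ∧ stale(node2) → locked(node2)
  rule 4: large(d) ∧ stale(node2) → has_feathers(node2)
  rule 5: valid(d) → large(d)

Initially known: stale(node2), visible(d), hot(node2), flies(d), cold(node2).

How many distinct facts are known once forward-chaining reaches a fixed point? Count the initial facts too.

10

[1] rule 1 [stale(node2) ∧ flies(d) → valid(d)]. ⇒ new: valid(d).
[2] rule 2 [stale(node2) ∧ valid(d) → penguin(node2)]; rule 3 [valid(d) ∧ stale(node2) → locked(node2)]; rule 5 [valid(d) → large(d)]. ⇒ new: penguin(node2), locked(node2), large(d).
[3] rule 4 [large(d) ∧ stale(node2) → has_feathers(node2)]. ⇒ new: has_feathers(node2).
Closure: {cold(node2), flies(d), has_feathers(node2), hot(node2), large(d), locked(node2), penguin(node2), stale(node2), valid(d), visible(d)} — 10 facts.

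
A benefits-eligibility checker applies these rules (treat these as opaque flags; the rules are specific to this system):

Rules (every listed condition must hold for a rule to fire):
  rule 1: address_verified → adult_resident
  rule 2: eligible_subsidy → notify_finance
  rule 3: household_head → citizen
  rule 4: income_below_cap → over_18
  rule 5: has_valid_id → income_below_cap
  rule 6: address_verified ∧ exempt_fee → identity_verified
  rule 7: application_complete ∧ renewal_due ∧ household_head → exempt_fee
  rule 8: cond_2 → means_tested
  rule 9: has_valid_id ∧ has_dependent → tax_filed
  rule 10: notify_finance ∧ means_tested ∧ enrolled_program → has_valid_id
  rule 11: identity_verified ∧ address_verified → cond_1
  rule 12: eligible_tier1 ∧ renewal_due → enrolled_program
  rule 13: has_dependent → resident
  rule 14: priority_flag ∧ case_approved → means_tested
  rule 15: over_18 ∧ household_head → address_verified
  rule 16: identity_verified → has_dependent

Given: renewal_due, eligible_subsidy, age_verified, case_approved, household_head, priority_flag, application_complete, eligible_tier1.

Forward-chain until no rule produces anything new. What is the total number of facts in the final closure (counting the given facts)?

[1] rule 2 [eligible_subsidy → notify_finance]; rule 3 [household_head → citizen]; rule 7 [application_complete ∧ renewal_due ∧ household_head → exempt_fee]; rule 12 [eligible_tier1 ∧ renewal_due → enrolled_program]; rule 14 [priority_flag ∧ case_approved → means_tested]. ⇒ new: notify_finance, citizen, exempt_fee, enrolled_program, means_tested.
[2] rule 10 [notify_finance ∧ means_tested ∧ enrolled_program → has_valid_id]. ⇒ new: has_valid_id.
[3] rule 5 [has_valid_id → income_below_cap]. ⇒ new: income_below_cap.
[4] rule 4 [income_below_cap → over_18]. ⇒ new: over_18.
[5] rule 15 [over_18 ∧ household_head → address_verified]. ⇒ new: address_verified.
[6] rule 1 [address_verified → adult_resident]; rule 6 [address_verified ∧ exempt_fee → identity_verified]. ⇒ new: adult_resident, identity_verified.
[7] rule 11 [identity_verified ∧ address_verified → cond_1]; rule 16 [identity_verified → has_dependent]. ⇒ new: cond_1, has_dependent.
[8] rule 9 [has_valid_id ∧ has_dependent → tax_filed]; rule 13 [has_dependent → resident]. ⇒ new: tax_filed, resident.
Closure: {address_verified, adult_resident, age_verified, application_complete, case_approved, citizen, cond_1, eligible_subsidy, eligible_tier1, enrolled_program, exempt_fee, has_dependent, has_valid_id, household_head, identity_verified, income_below_cap, means_tested, notify_finance, over_18, priority_flag, renewal_due, resident, tax_filed} — 23 facts.

23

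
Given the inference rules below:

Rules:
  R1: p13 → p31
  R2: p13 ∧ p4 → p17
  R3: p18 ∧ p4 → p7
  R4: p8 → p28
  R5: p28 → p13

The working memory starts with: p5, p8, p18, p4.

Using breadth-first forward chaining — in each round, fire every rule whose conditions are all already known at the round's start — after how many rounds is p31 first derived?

Round 1 — R3, R4, derive p7, p28.
Round 2 — R5, derive p13.
Round 3 — R1, R2, derive p31, p17.
p31 first appears in round 3.

3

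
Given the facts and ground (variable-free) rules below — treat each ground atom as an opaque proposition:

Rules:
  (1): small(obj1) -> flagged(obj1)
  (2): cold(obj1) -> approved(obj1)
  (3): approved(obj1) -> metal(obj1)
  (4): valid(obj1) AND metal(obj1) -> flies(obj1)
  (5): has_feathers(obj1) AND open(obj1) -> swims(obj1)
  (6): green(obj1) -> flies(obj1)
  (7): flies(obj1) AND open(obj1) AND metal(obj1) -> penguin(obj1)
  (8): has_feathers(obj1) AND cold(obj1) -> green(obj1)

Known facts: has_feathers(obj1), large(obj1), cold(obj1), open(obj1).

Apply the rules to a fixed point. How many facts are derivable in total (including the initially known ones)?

Round 1 — (2), (5), (8), derive approved(obj1), swims(obj1), green(obj1).
Round 2 — (3), (6), derive metal(obj1), flies(obj1).
Round 3 — (7), derive penguin(obj1).
Closure: {approved(obj1), cold(obj1), flies(obj1), green(obj1), has_feathers(obj1), large(obj1), metal(obj1), open(obj1), penguin(obj1), swims(obj1)} — 10 facts.

10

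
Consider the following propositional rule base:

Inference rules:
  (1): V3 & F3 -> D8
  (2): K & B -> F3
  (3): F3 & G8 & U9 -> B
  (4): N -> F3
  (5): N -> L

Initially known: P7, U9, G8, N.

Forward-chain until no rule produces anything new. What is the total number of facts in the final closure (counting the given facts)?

Round 1 fires (4), (5), giving F3, L.
Round 2 fires (3), giving B.
Closure: {B, F3, G8, L, N, P7, U9} — 7 facts.

7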